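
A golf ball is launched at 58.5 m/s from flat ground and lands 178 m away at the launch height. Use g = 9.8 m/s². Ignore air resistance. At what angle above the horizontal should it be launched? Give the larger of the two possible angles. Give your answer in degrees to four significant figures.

Level-ground range R = v₀² sin(2θ)/g ⇒ sin(2θ) = gR/v₀² = 9.80 × 178 / 58.5² = 0.5097.
2θ = 30.65° or 180° − 30.65° = 149.4°, so θ = 15.32° or 74.68°.
The larger angle is 74.68°.

74.68°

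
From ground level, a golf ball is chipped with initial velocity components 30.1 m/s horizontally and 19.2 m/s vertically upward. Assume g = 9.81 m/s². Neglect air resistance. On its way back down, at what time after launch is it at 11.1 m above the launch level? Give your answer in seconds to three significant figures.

Set y = v_y0 t − ½ g t² = 11.1: 4.905 t² − 19.20 t + 11.1 = 0.
t = [19.20 ± √(19.20² − 2·9.81·11.1)] / 9.81 = (19.20 ± 12.28) / 9.81, so t = 0.7052 s or t = 3.209 s.
The descending-branch root is 3.209 s.

3.21 s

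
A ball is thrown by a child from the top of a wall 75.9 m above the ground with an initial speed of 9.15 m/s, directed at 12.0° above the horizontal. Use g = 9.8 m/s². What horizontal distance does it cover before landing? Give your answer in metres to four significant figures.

37.01 m

Components: vₓ = 9.150 cos 12.0° = 8.950 m/s, v_y0 = 9.150 sin 12.0° = 1.902 m/s.
Vertical motion (up positive, ground at y = 0): 4.900 t² − (1.902) t − 75.9 = 0, so t = (1.902 + √(1.902² + 2·9.80·75.9)) / 9.80 = (1.902 + 38.62) / 9.80 = 4.135 s.
Horizontal distance: R = vₓ t = 8.950 × 4.135 = 37.01 m.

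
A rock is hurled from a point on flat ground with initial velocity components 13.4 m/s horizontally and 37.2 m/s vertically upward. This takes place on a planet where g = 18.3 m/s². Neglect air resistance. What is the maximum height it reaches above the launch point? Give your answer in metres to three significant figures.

37.8 m

Peak height H = v_y0² / (2g) = 1383.8 / 36.60 = 37.81 m.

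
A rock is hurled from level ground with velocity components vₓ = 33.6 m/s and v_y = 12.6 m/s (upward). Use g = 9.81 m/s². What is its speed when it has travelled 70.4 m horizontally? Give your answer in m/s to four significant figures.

x = vₓ t ⇒ t = 70.4/33.60 = 2.095 s.
Vertical velocity there: v_y = v_y0 − g t = 12.60 − 9.81 × 2.095 = −7.954 m/s.
Speed: √(vₓ² + v_y²) = √(33.60² + 7.954²) = 34.53 m/s.

34.53 m/s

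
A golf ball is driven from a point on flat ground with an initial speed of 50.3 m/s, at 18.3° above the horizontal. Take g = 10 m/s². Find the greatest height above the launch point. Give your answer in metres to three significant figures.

12.5 m

Components: vₓ = 50.30 cos 18.3° = 47.76 m/s, v_y0 = 50.30 sin 18.3° = 15.79 m/s.
At the apex v_y = 0, so H = v_y0²/(2g) = 15.79²/20.00 = 12.47 m.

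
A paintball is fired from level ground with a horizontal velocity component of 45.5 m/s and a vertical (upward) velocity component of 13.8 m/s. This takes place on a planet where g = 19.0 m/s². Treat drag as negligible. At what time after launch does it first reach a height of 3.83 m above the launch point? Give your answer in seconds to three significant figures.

Height y(t) = 13.80 t − 9.500 t² = 3.83 gives 9.500 t² − 13.80 t + 3.83 = 0.
t = [13.80 ± √(13.80² − 2·19.0·3.83)] / 19.0 = (13.80 ± 6.701) / 19.0, so t = 0.3736 s or t = 1.079 s.
The first (ascending) time is 0.3736 s.

0.374 s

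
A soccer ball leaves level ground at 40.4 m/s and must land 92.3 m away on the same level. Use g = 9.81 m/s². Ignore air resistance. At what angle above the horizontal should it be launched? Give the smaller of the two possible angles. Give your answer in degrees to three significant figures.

R = v₀² sin 2θ / g gives sin 2θ = gR/v₀² = 9.81·92.3/40.4² = 0.5548.
2θ = 33.69° or 180° − 33.69° = 146.3°, so θ = 16.85° or 73.15°.
The smaller angle is 16.85°.

16.8°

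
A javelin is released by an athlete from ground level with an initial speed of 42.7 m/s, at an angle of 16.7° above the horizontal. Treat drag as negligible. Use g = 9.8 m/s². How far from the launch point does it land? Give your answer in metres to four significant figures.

Components: vₓ = 42.70 cos 16.7° = 40.90 m/s, v_y0 = 42.70 sin 16.7° = 12.27 m/s.
Flight time T = 2 v_y0 / g = 2.504 s.
Range: R = vₓ T = 40.90 × 2.504 = 102.4 m.

102.4 m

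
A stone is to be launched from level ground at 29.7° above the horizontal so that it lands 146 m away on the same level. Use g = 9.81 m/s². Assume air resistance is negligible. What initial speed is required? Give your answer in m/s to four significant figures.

From R = (v₀² / g) sin 2θ: v₀ = √(gR / sin 2θ).
v₀ = √(9.81 × 146 / sin 59.40°) = √(1432 / 0.8607) = √1664.0 = 40.79 m/s.

40.79 m/s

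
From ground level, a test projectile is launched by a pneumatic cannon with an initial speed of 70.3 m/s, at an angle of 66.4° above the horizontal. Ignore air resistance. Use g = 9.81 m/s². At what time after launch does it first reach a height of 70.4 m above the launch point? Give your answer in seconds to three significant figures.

1.20 s

vₓ = 70.30 cos 66.4° = 28.14 m/s; v_y0 = 70.30 sin 66.4° = 64.42 m/s.
Set y = v_y0 t − ½ g t² = 70.4: 4.905 t² − 64.42 t + 70.4 = 0.
t = [64.42 ± √(64.42² − 2·9.81·70.4)] / 9.81 = (64.42 ± 52.62) / 9.81, so t = 1.203 s or t = 11.93 s.
The first (ascending) time is 1.203 s.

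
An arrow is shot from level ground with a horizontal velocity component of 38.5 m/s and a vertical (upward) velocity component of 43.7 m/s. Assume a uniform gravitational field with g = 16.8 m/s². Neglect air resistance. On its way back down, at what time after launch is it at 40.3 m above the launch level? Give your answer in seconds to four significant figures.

Require v_y0 t − ½ g t² = 40.3, i.e. 8.400 t² − 43.70 t + 40.3 = 0.
Quadratic formula: t = (43.70 ± √555.61) / 16.8 = (43.70 ± 23.57) / 16.8 → t = 1.198 s or 4.004 s.
The descending-branch root is 4.004 s.

4.004 s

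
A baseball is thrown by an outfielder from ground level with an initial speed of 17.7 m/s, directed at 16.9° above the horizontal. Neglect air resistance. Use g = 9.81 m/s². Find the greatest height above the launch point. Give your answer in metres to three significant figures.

1.35 m

vₓ = 17.70 cos 16.9° = 16.94 m/s; v_y0 = 17.70 sin 16.9° = 5.145 m/s.
Maximum height: H = v_y0² / (2g) = 5.145² / (2 × 9.81) = 1.349 m.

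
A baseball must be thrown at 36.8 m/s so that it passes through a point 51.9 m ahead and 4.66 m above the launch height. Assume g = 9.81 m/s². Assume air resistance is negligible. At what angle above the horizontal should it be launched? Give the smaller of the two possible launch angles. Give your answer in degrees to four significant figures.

Trajectory: y = x tanθ − g x² (1 + tan²θ)/(2v₀²). With x = 51.9, y = 4.66, v₀ = 36.8, g = 9.81:
9.756 tan²θ − 51.9 tanθ + (14.42) = 0.
tanθ = [51.9 ± √(51.9² − 4 × 9.756 × (14.42))] / (2 × 9.756) = (51.9 ± 46.16) / 19.51, giving tanθ = 0.2940 or 5.026.
θ = 16.38° or 78.75°; the smaller is 16.38°.

16.38°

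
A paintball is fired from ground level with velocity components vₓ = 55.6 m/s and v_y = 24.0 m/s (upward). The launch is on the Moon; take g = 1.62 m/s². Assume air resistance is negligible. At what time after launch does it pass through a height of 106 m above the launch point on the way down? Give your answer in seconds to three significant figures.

24.2 s

Require v_y0 t − ½ g t² = 106, i.e. 0.8100 t² − 24.00 t + 106 = 0.
Quadratic formula: t = (24.00 ± √232.56) / 1.62 = (24.00 ± 15.25) / 1.62 → t = 5.401 s or 24.23 s.
The descending-branch root is 24.23 s.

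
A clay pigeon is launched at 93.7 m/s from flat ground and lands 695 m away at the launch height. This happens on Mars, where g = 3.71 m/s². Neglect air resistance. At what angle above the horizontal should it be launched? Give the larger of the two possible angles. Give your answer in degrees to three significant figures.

81.5°

Level-ground range R = v₀² sin(2θ)/g ⇒ sin(2θ) = gR/v₀² = 3.71 × 695 / 93.7² = 0.2937.
2θ = 17.08° or 180° − 17.08° = 162.9°, so θ = 8.539° or 81.46°.
The larger angle is 81.46°.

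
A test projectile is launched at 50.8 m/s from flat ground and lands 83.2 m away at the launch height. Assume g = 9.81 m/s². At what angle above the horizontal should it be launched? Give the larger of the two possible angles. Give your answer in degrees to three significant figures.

80.8°

R = v₀² sin 2θ / g gives sin 2θ = gR/v₀² = 9.81·83.2/50.8² = 0.3163.
2θ = 18.44° or 180° − 18.44° = 161.6°, so θ = 9.219° or 80.78°.
The larger angle is 80.78°.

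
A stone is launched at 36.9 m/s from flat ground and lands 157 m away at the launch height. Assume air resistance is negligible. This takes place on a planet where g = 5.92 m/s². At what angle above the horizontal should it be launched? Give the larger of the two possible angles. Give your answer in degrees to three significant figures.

From R = (v₀²/g) sin 2θ: sin 2θ = 5.92 × 157 / 1361.6 = 0.6826.
2θ = 43.05° or 180° − 43.05° = 137.0°, so θ = 21.52° or 68.48°.
The larger angle is 68.48°.

68.5°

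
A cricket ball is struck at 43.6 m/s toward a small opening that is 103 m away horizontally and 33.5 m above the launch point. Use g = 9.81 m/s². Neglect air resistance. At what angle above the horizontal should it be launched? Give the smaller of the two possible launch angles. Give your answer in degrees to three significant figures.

36.3°

Trajectory: y = x tanθ − g x² (1 + tan²θ)/(2v₀²). With x = 103, y = 33.5, v₀ = 43.6, g = 9.81:
27.37 tan²θ − 103 tanθ + (60.87) = 0.
tanθ = [103 ± √(103² − 4 × 27.37 × (60.87))] / (2 × 27.37) = (103 ± 62.80) / 54.75, giving tanθ = 0.7343 or 3.028.
θ = 36.29° or 71.73°; the smaller is 36.29°.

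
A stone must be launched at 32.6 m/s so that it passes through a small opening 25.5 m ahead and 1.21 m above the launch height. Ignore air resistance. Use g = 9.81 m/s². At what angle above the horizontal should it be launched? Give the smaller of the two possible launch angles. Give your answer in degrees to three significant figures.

9.56°

Trajectory: y = x tanθ − g x² (1 + tan²θ)/(2v₀²). With x = 25.5, y = 1.21, v₀ = 32.6, g = 9.81:
3.001 tan²θ − 25.5 tanθ + (4.211) = 0.
tanθ = [25.5 ± √(25.5² − 4 × 3.001 × (4.211))] / (2 × 3.001) = (25.5 ± 24.49) / 6.002, giving tanθ = 0.1685 or 8.328.
θ = 9.564° or 83.15°; the smaller is 9.564°.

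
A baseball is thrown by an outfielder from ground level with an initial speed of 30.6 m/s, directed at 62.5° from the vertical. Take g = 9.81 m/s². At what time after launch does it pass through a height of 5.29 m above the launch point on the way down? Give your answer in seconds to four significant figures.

Components: vₓ = 30.60 sin 62.5° = 27.14 m/s, v_y0 = 30.60 cos 62.5° = 14.13 m/s.
Require v_y0 t − ½ g t² = 5.29, i.e. 4.905 t² − 14.13 t + 5.29 = 0.
t = [14.13 ± √(14.13² − 2·9.81·5.29)] / 9.81 = (14.13 ± 9.790) / 9.81, so t = 0.4423 s or t = 2.438 s.
The descending-branch root is 2.438 s.

2.438 s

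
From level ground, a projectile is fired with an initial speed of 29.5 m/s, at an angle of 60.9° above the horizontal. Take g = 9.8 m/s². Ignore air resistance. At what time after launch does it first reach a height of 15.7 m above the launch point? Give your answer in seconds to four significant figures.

0.7030 s

Resolve: vₓ = 29.50 cos 60.9° = 14.35 m/s and v_y0 = 29.50 sin 60.9° = 25.78 m/s.
Height y(t) = 25.78 t − 4.900 t² = 15.7 gives 4.900 t² − 25.78 t + 15.7 = 0.
t = [25.78 ± √(25.78² − 2·9.80·15.7)] / 9.80 = (25.78 ± 18.89) / 9.80, so t = 0.7030 s or t = 4.557 s.
The first (ascending) time is 0.7030 s.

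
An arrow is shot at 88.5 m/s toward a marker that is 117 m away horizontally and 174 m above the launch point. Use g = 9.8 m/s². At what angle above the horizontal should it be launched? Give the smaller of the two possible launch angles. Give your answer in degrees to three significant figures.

Trajectory: y = x tanθ − g x² (1 + tan²θ)/(2v₀²). With x = 117, y = 174, v₀ = 88.5, g = 9.80:
8.564 tan²θ − 117 tanθ + (182.6) = 0.
tanθ = [117 ± √(117² − 4 × 8.564 × (182.6))] / (2 × 8.564) = (117 ± 86.23) / 17.13, giving tanθ = 1.797 or 11.87.
θ = 60.90° or 85.18°; the smaller is 60.90°.

60.9°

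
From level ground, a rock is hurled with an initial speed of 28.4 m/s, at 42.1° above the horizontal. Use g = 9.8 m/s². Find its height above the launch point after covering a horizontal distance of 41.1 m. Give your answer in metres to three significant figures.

Components: vₓ = 28.40 cos 42.1° = 21.07 m/s, v_y0 = 28.40 sin 42.1° = 19.04 m/s.
x = vₓ t ⇒ t = 41.1/21.07 = 1.950 s.
Height: y = v_y0 t − ½ g t² = 19.04 × 1.950 − 4.900 × 1.950² = 37.14 − 18.64 = 18.50 m.

18.5 m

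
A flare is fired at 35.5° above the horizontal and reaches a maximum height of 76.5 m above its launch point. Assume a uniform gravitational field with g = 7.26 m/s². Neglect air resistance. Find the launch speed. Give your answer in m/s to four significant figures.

57.39 m/s

At the peak v_y = 0, so v_y0 = √(2gH) = √(2 × 7.26 × 76.5) = 33.33 m/s.
v_y0 = v₀ sin θ ⇒ v₀ = 33.33 / sin 35.5° = 57.39 m/s.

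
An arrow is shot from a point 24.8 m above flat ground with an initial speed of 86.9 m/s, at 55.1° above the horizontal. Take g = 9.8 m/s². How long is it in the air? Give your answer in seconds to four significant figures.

14.89 s

Horizontal component vₓ = 86.90 cos 55.1° = 49.72 m/s; vertical v_y0 = 86.90 sin 55.1° = 71.27 m/s.
With up positive and y = 0 at the ground: y(t) = 24.8 + (71.27) t − 4.900 t². Setting y = 0 and taking the positive root: t = [71.27 + √(71.27² + 2·9.80·24.8)] / 9.80 = (71.27 + 74.60) / 9.80 = 14.89 s.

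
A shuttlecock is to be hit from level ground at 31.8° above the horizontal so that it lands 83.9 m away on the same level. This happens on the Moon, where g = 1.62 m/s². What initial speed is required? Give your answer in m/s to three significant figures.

Level-ground range: R = v₀² sin(2θ)/g, so v₀ = √(gR / sin 2θ).
v₀ = √(1.62 × 83.9 / sin 63.60°) = √(135.9 / 0.8957) = √151.74 = 12.32 m/s.

12.3 m/s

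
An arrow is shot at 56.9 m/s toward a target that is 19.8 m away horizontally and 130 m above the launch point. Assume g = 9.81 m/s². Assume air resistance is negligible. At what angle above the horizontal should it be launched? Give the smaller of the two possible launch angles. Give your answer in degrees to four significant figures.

83.70°

Trajectory: y = x tanθ − g x² (1 + tan²θ)/(2v₀²). With x = 19.8, y = 130, v₀ = 56.9, g = 9.81:
0.5939 tan²θ − 19.8 tanθ + (130.6) = 0.
tanθ = [19.8 ± √(19.8² − 4 × 0.5939 × (130.6))] / (2 × 0.5939) = (19.8 ± 9.043) / 1.188, giving tanθ = 9.055 or 24.28.
θ = 83.70° or 87.64°; the smaller is 83.70°.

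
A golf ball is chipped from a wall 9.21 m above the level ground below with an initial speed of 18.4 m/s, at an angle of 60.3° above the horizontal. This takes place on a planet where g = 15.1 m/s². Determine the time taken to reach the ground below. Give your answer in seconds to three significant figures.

2.59 s

vₓ = 18.40 cos 60.3° = 9.116 m/s; v_y0 = 18.40 sin 60.3° = 15.98 m/s.
Vertical motion (up positive, ground at y = 0): 7.550 t² − (15.98) t − 9.21 = 0, so t = (15.98 + √(15.98² + 2·15.1·9.21)) / 15.1 = (15.98 + 23.10) / 15.1 = 2.588 s.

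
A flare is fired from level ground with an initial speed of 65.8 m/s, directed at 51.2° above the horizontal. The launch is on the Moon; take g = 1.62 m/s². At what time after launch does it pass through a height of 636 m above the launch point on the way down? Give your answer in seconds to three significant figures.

Components: vₓ = 65.80 cos 51.2° = 41.23 m/s, v_y0 = 65.80 sin 51.2° = 51.28 m/s.
Height y(t) = 51.28 t − 0.8100 t² = 636 gives 0.8100 t² − 51.28 t + 636 = 0.
t = [51.28 ± √(51.28² − 2·1.62·636)] / 1.62 = (51.28 ± 23.85) / 1.62, so t = 16.93 s or t = 46.38 s.
The descending-branch root is 46.38 s.

46.4 s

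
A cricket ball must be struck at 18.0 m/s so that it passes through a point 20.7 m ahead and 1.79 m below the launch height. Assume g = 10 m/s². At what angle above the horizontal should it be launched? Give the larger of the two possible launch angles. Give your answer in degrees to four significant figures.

70.83°

Trajectory: y = x tanθ − g x² (1 + tan²θ)/(2v₀²). With x = 20.7, y = −1.79, v₀ = 18.0, g = 10.0:
6.612 tan²θ − 20.7 tanθ + (4.822) = 0.
tanθ = [20.7 ± √(20.7² − 4 × 6.612 × (4.822))] / (2 × 6.612) = (20.7 ± 17.35) / 13.22, giving tanθ = 0.2535 or 2.877.
θ = 14.22° or 70.83°; the larger is 70.83°.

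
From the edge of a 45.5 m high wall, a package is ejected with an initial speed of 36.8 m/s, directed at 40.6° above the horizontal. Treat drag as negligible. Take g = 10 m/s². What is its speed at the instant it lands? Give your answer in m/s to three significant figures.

47.6 m/s

Resolve: vₓ = 36.80 cos 40.6° = 27.94 m/s and v_y0 = 36.80 sin 40.6° = 23.95 m/s.
The projectile lands when y = 45.5 + (23.95) t − ½·10.0·t² = 0. Positive root: t = (23.95 + √(23.95² + 2·10.0·45.5)) / 10.0 = (23.95 + 38.52) / 10.0 = 6.247 s.
Vertical velocity at impact: v_y = v_y0 − g t = 23.95 − 10.0 × 6.247 = −38.52 m/s.
Speed: |v| = √(vₓ² + v_y²) = √(27.94² + 38.52²) = 47.58 m/s.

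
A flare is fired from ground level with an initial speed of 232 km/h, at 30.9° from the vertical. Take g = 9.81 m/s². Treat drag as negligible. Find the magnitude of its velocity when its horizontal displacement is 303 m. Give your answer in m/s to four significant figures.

Convert: 232 km/h = 232/3.6 = 64.44 m/s.
Horizontal component vₓ = 64.44 sin 30.9° = 33.09 m/s; vertical v_y0 = 64.44 cos 30.9° = 55.30 m/s.
At x = 303 m, t = x/vₓ = 303/33.09 = 9.155 s.
Vertical velocity there: v_y = v_y0 − g t = 55.30 − 9.81 × 9.155 = −34.52 m/s.
Speed: √(vₓ² + v_y²) = √(33.09² + 34.52²) = 47.82 m/s.

47.82 m/s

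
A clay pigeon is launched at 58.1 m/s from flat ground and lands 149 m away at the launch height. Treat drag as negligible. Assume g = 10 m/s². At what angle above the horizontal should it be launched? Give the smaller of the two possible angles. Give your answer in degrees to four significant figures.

13.10°

From R = (v₀²/g) sin 2θ: sin 2θ = 10.0 × 149 / 3375.6 = 0.4414.
2θ = 26.19° or 180° − 26.19° = 153.8°, so θ = 13.10° or 76.90°.
The smaller angle is 13.10°.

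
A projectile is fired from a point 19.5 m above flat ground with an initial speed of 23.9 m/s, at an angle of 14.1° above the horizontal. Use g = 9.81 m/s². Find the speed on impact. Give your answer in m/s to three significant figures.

30.9 m/s

Components: vₓ = 23.90 cos 14.1° = 23.18 m/s, v_y0 = 23.90 sin 14.1° = 5.822 m/s.
With up positive and y = 0 at the ground: y(t) = 19.5 + (5.822) t − 4.905 t². Setting y = 0 and taking the positive root: t = [5.822 + √(5.822² + 2·9.81·19.5)] / 9.81 = (5.822 + 20.41) / 9.81 = 2.674 s.
Vertical velocity at impact: v_y = v_y0 − g t = 5.822 − 9.81 × 2.674 = −20.41 m/s.
Speed: |v| = √(vₓ² + v_y²) = √(23.18² + 20.41²) = 30.88 m/s.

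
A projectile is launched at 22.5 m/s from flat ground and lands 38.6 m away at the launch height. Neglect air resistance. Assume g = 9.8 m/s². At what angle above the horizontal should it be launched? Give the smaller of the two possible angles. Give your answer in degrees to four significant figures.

24.18°

From R = (v₀²/g) sin 2θ: sin 2θ = 9.80 × 38.6 / 506.25 = 0.7472.
2θ = 48.35° or 180° − 48.35° = 131.6°, so θ = 24.18° or 65.82°.
The smaller angle is 24.18°.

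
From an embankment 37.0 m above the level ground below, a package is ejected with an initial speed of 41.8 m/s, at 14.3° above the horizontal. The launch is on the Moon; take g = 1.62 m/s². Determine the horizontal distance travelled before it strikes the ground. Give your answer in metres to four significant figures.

Horizontal component vₓ = 41.80 cos 14.3° = 40.50 m/s; vertical v_y0 = 41.80 sin 14.3° = 10.32 m/s.
The projectile lands when y = 37.0 + (10.32) t − ½·1.62·t² = 0. Positive root: t = (10.32 + √(10.32² + 2·1.62·37.0)) / 1.62 = (10.32 + 15.05) / 1.62 = 15.66 s.
Horizontal distance: R = vₓ t = 40.50 × 15.66 = 634.4 m.

634.4 m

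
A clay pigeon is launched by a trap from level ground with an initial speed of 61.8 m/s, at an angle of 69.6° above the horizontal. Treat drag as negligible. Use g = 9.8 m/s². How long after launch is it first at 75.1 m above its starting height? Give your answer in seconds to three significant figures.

Components: vₓ = 61.80 cos 69.6° = 21.54 m/s, v_y0 = 61.80 sin 69.6° = 57.92 m/s.
Require v_y0 t − ½ g t² = 75.1, i.e. 4.900 t² − 57.92 t + 75.1 = 0.
Quadratic formula: t = (57.92 ± √1883.2) / 9.80 = (57.92 ± 43.40) / 9.80 → t = 1.482 s or 10.34 s.
The first (ascending) time is 1.482 s.

1.48 s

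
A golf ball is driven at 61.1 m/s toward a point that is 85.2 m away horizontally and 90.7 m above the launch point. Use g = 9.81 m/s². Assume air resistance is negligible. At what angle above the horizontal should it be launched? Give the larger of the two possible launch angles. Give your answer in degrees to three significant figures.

82.4°

Trajectory: y = x tanθ − g x² (1 + tan²θ)/(2v₀²). With x = 85.2, y = 90.7, v₀ = 61.1, g = 9.81:
9.538 tan²θ − 85.2 tanθ + (100.2) = 0.
tanθ = [85.2 ± √(85.2² − 4 × 9.538 × (100.2))] / (2 × 9.538) = (85.2 ± 58.61) / 19.08, giving tanθ = 1.394 or 7.539.
θ = 54.35° or 82.44°; the larger is 82.44°.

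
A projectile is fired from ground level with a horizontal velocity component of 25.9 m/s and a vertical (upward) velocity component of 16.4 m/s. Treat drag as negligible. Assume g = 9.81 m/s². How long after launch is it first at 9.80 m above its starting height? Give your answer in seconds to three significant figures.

Height y(t) = 16.40 t − 4.905 t² = 9.80 gives 4.905 t² − 16.40 t + 9.80 = 0.
t = [16.40 ± √(16.40² − 2·9.81·9.80)] / 9.81 = (16.40 ± 8.757) / 9.81, so t = 0.7791 s or t = 2.564 s.
The first (ascending) time is 0.7791 s.

0.779 s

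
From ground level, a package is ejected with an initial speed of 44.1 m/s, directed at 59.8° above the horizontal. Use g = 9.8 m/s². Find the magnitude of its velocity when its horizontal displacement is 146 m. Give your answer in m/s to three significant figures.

34.5 m/s

Components: vₓ = 44.10 cos 59.8° = 22.18 m/s, v_y0 = 44.10 sin 59.8° = 38.11 m/s.
x = vₓ t ⇒ t = 146/22.18 = 6.582 s.
Vertical velocity there: v_y = v_y0 − g t = 38.11 − 9.80 × 6.582 = −26.38 m/s.
Speed: √(vₓ² + v_y²) = √(22.18² + 26.38²) = 34.47 m/s.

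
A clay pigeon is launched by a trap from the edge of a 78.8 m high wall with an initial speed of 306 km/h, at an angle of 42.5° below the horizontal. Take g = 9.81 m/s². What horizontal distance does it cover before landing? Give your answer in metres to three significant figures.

77.8 m

Convert: 306 km/h = 306/3.6 = 85.00 m/s.
vₓ = 85.00 cos 42.5° = 62.67 m/s; v_y0 = −57.43 m/s (downward).
The projectile lands when y = 78.8 + (−57.43) t − ½·9.81·t² = 0. Positive root: t = (−57.43 + √(57.43² + 2·9.81·78.8)) / 9.81 = (−57.43 + 69.60) / 9.81 = 1.241 s.
Horizontal distance: R = vₓ t = 62.67 × 1.241 = 77.75 m.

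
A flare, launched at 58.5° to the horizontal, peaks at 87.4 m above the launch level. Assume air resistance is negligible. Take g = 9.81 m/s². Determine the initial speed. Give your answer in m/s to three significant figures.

48.6 m/s

At the peak v_y = 0, so v_y0 = √(2gH) = √(2 × 9.81 × 87.4) = 41.41 m/s.
v_y0 = v₀ sin θ ⇒ v₀ = 41.41 / sin 58.5° = 48.57 m/s.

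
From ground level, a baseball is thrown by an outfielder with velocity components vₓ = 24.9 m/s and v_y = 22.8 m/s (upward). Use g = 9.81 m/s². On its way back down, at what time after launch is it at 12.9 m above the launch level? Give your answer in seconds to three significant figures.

3.99 s

Require v_y0 t − ½ g t² = 12.9, i.e. 4.905 t² − 22.80 t + 12.9 = 0.
Quadratic formula: t = (22.80 ± √266.74) / 9.81 = (22.80 ± 16.33) / 9.81 → t = 0.6593 s or 3.989 s.
The descending-branch root is 3.989 s.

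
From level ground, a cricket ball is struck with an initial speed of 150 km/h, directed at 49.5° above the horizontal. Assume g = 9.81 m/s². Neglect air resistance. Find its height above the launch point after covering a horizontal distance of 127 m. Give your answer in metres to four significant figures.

Convert: 150 km/h = 150/3.6 = 41.67 m/s.
Components: vₓ = 41.67 cos 49.5° = 27.06 m/s, v_y0 = 41.67 sin 49.5° = 31.68 m/s.
x = vₓ t ⇒ t = 127/27.06 = 4.693 s.
Height: y = v_y0 t − ½ g t² = 31.68 × 4.693 − 4.905 × 4.693² = 148.7 − 108.0 = 40.66 m.

40.66 m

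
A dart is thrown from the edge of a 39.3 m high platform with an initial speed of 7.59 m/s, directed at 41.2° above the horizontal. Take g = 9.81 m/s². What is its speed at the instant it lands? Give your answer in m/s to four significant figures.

Components: vₓ = 7.590 cos 41.2° = 5.711 m/s, v_y0 = 7.590 sin 41.2° = 4.999 m/s.
With up positive and y = 0 at the ground: y(t) = 39.3 + (4.999) t − 4.905 t². Setting y = 0 and taking the positive root: t = [4.999 + √(4.999² + 2·9.81·39.3)] / 9.81 = (4.999 + 28.21) / 9.81 = 3.386 s.
Vertical velocity at impact: v_y = v_y0 − g t = 4.999 − 9.81 × 3.386 = −28.21 m/s.
Speed: |v| = √(vₓ² + v_y²) = √(5.711² + 28.21²) = 28.79 m/s.

28.79 m/s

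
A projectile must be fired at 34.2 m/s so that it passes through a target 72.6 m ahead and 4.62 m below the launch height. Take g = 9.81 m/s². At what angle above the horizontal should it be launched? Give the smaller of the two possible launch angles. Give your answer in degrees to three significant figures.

14.7°

Trajectory: y = x tanθ − g x² (1 + tan²θ)/(2v₀²). With x = 72.6, y = −4.62, v₀ = 34.2, g = 9.81:
22.10 tan²θ − 72.6 tanθ + (17.48) = 0.
tanθ = [72.6 ± √(72.6² − 4 × 22.10 × (17.48))] / (2 × 22.10) = (72.6 ± 61.03) / 44.21, giving tanθ = 0.2617 or 3.023.
θ = 14.66° or 71.70°; the smaller is 14.66°.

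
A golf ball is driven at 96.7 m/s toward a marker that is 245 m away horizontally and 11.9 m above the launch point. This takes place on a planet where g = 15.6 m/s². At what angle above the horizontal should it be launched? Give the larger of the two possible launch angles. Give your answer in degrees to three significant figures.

Trajectory: y = x tanθ − g x² (1 + tan²θ)/(2v₀²). With x = 245, y = 11.9, v₀ = 96.7, g = 15.6:
50.07 tan²θ − 245 tanθ + (61.97) = 0.
tanθ = [245 ± √(245² − 4 × 50.07 × (61.97))] / (2 × 50.07) = (245 ± 218.2) / 100.1, giving tanθ = 0.2676 or 4.626.
θ = 14.98° or 77.80°; the larger is 77.80°.

77.8°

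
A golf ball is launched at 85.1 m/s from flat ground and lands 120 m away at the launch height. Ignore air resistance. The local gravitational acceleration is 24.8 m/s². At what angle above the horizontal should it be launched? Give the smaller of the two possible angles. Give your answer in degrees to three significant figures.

12.1°

R = v₀² sin 2θ / g gives sin 2θ = gR/v₀² = 24.8·120/85.1² = 0.4109.
2θ = 24.26° or 180° − 24.26° = 155.7°, so θ = 12.13° or 77.87°.
The smaller angle is 12.13°.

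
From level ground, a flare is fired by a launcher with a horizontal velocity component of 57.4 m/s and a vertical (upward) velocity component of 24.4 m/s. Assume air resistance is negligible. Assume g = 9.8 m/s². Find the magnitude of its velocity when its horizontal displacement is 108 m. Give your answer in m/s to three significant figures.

57.7 m/s

x = vₓ t ⇒ t = 108/57.40 = 1.882 s.
Vertical velocity there: v_y = v_y0 − g t = 24.40 − 9.80 × 1.882 = 5.961 m/s.
Speed: √(vₓ² + v_y²) = √(57.40² + 5.961²) = 57.71 m/s.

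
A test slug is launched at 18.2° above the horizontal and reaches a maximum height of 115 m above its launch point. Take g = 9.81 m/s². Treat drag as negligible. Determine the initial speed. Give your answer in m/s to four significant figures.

At the peak v_y = 0, so v_y0 = √(2gH) = √(2 × 9.81 × 115) = 47.50 m/s.
v_y0 = v₀ sin θ ⇒ v₀ = 47.50 / sin 18.2° = 152.1 m/s.

152.1 m/s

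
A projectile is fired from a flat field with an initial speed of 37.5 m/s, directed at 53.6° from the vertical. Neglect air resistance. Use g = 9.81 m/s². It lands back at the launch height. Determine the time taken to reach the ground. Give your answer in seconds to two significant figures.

4.5 s

vₓ = 37.50 sin 53.6° = 30.18 m/s; v_y0 = 37.50 cos 53.6° = 22.25 m/s.
Time of flight on level ground: T = 2 v_y0 / g = 2 × 22.25 / 9.81 = 4.537 s.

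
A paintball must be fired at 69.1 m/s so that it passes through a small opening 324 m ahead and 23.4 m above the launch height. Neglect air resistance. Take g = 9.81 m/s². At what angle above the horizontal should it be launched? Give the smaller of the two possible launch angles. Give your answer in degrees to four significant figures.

25.76°

Trajectory: y = x tanθ − g x² (1 + tan²θ)/(2v₀²). With x = 324, y = 23.4, v₀ = 69.1, g = 9.81:
107.8 tan²θ − 324 tanθ + (131.2) = 0.
tanθ = [324 ± √(324² − 4 × 107.8 × (131.2))] / (2 × 107.8) = (324 ± 219.9) / 215.7, giving tanθ = 0.4826 or 2.522.
θ = 25.76° or 68.37°; the smaller is 25.76°.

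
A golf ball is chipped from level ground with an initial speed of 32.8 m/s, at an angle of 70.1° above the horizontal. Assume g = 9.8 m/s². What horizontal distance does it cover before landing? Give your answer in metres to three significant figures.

70.3 m

Resolve: vₓ = 32.80 cos 70.1° = 11.16 m/s and v_y0 = 32.80 sin 70.1° = 30.84 m/s.
Time aloft: T = 2 v_y0 / g = 2 × 30.84 / 9.80 = 6.294 s.
Horizontal distance R = vₓ T = 11.16 × 6.294 = 70.27 m.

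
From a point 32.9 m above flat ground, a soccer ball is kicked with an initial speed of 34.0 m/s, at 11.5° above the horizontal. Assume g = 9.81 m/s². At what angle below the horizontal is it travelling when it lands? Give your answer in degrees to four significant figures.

38.28°

Horizontal component vₓ = 34.00 cos 11.5° = 33.32 m/s; vertical v_y0 = 34.00 sin 11.5° = 6.779 m/s.
With up positive and y = 0 at the ground: y(t) = 32.9 + (6.779) t − 4.905 t². Setting y = 0 and taking the positive root: t = [6.779 + √(6.779² + 2·9.81·32.9)] / 9.81 = (6.779 + 26.30) / 9.81 = 3.371 s.
At impact: v_y = v_y0 − g t = −26.30 m/s; vₓ = 33.32 m/s.
Angle below horizontal: arctan(|v_y|/vₓ) = arctan(26.30/33.32) = 38.28°.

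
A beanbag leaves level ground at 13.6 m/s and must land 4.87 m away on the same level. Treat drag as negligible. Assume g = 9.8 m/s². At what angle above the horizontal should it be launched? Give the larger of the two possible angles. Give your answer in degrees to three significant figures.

82.5°

Level-ground range R = v₀² sin(2θ)/g ⇒ sin(2θ) = gR/v₀² = 9.80 × 4.87 / 13.6² = 0.2580.
2θ = 14.95° or 180° − 14.95° = 165.0°, so θ = 7.477° or 82.52°.
The larger angle is 82.52°.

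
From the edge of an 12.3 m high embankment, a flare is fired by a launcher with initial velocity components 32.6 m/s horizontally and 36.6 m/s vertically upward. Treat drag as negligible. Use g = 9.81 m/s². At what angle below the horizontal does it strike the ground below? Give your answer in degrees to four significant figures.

50.65°

Vertical motion (up positive, ground at y = 0): 4.905 t² − (36.60) t − 12.3 = 0, so t = (36.60 + √(36.60² + 2·9.81·12.3)) / 9.81 = (36.60 + 39.76) / 9.81 = 7.784 s.
At impact: v_y = v_y0 − g t = −39.76 m/s; vₓ = 32.60 m/s.
Angle below horizontal: arctan(|v_y|/vₓ) = arctan(39.76/32.60) = 50.65°.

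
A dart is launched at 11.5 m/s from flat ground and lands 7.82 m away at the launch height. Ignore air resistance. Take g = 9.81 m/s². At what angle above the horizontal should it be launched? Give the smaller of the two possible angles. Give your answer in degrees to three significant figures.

17.7°

From R = (v₀²/g) sin 2θ: sin 2θ = 9.81 × 7.82 / 132.25 = 0.5801.
2θ = 35.46° or 180° − 35.46° = 144.5°, so θ = 17.73° or 72.27°.
The smaller angle is 17.73°.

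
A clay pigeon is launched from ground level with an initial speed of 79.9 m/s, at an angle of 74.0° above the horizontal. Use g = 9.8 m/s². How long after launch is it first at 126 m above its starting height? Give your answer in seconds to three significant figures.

vₓ = 79.90 cos 74.0° = 22.02 m/s; v_y0 = 79.90 sin 74.0° = 76.80 m/s.
Require v_y0 t − ½ g t² = 126, i.e. 4.900 t² − 76.80 t + 126 = 0.
t = [76.80 ± √(76.80² − 2·9.80·126)] / 9.80 = (76.80 ± 58.56) / 9.80, so t = 1.862 s or t = 13.81 s.
The first (ascending) time is 1.862 s.

1.86 s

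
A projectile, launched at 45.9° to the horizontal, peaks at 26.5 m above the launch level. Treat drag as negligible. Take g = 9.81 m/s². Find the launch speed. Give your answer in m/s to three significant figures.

31.8 m/s

At the peak v_y = 0, so v_y0 = √(2gH) = √(2 × 9.81 × 26.5) = 22.80 m/s.
v_y0 = v₀ sin θ ⇒ v₀ = 22.80 / sin 45.9° = 31.75 m/s.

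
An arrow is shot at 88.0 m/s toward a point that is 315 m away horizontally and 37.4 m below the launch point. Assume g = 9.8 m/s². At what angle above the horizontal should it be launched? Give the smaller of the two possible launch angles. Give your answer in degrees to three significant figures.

4.68°

Trajectory: y = x tanθ − g x² (1 + tan²θ)/(2v₀²). With x = 315, y = −37.4, v₀ = 88.0, g = 9.80:
62.78 tan²θ − 315 tanθ + (25.38) = 0.
tanθ = [315 ± √(315² − 4 × 62.78 × (25.38))] / (2 × 62.78) = (315 ± 304.7) / 125.6, giving tanθ = 0.08192 or 4.935.
θ = 4.683° or 78.55°; the smaller is 4.683°.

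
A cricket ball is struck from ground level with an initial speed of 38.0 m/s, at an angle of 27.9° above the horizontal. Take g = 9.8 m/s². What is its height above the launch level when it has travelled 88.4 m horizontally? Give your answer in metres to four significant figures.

Components: vₓ = 38.00 cos 27.9° = 33.58 m/s, v_y0 = 38.00 sin 27.9° = 17.78 m/s.
At x = 88.4 m, t = x/vₓ = 88.4/33.58 = 2.632 s.
Height: y = v_y0 t − ½ g t² = 17.78 × 2.632 − 4.900 × 2.632² = 46.81 − 33.95 = 12.85 m.

12.85 m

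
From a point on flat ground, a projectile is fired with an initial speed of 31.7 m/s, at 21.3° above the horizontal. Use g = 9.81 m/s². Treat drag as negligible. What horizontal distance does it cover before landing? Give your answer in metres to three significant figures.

69.3 m

Components: vₓ = 31.70 cos 21.3° = 29.53 m/s, v_y0 = 31.70 sin 21.3° = 11.52 m/s.
Flight time T = 2 v_y0 / g = 2.348 s.
Horizontal distance R = vₓ T = 29.53 × 2.348 = 69.34 m.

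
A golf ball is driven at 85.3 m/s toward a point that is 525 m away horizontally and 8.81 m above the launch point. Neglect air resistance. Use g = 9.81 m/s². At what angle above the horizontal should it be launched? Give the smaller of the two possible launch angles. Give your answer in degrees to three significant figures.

Trajectory: y = x tanθ − g x² (1 + tan²θ)/(2v₀²). With x = 525, y = 8.81, v₀ = 85.3, g = 9.81:
185.8 tan²θ − 525 tanθ + (194.6) = 0.
tanθ = [525 ± √(525² − 4 × 185.8 × (194.6))] / (2 × 185.8) = (525 ± 361.9) / 371.6, giving tanθ = 0.4389 or 2.387.
θ = 23.69° or 67.27°; the smaller is 23.69°.

23.7°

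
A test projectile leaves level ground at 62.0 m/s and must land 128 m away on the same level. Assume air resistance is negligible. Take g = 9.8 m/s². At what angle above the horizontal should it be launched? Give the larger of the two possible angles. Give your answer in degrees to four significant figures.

80.48°

R = v₀² sin 2θ / g gives sin 2θ = gR/v₀² = 9.80·128/62.0² = 0.3263.
2θ = 19.05° or 180° − 19.05° = 161.0°, so θ = 9.523° or 80.48°.
The larger angle is 80.48°.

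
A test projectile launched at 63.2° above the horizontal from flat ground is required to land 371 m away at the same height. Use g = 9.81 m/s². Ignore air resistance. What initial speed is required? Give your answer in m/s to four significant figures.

67.24 m/s

Level-ground range: R = v₀² sin(2θ)/g, so v₀ = √(gR / sin 2θ).
v₀ = √(9.81 × 371 / sin 126.4°) = √(3640 / 0.8049) = √4521.7 = 67.24 m/s.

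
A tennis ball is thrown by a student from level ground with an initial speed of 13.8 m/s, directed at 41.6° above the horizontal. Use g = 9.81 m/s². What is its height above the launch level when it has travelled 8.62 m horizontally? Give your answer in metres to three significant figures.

vₓ = 13.80 cos 41.6° = 10.32 m/s; v_y0 = 13.80 sin 41.6° = 9.162 m/s.
At x = 8.62 m, t = x/vₓ = 8.62/10.32 = 0.8353 s.
Height: y = v_y0 t − ½ g t² = 9.162 × 0.8353 − 4.905 × 0.8353² = 7.653 − 3.422 = 4.231 m.

4.23 m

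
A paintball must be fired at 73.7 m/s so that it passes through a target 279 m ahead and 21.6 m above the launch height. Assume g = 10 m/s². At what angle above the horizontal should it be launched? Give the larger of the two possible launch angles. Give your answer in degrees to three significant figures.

Trajectory: y = x tanθ − g x² (1 + tan²θ)/(2v₀²). With x = 279, y = 21.6, v₀ = 73.7, g = 10.0:
71.65 tan²θ − 279 tanθ + (93.25) = 0.
tanθ = [279 ± √(279² − 4 × 71.65 × (93.25))] / (2 × 71.65) = (279 ± 226.1) / 143.3, giving tanθ = 0.3693 or 3.524.
θ = 20.27° or 74.16°; the larger is 74.16°.

74.2°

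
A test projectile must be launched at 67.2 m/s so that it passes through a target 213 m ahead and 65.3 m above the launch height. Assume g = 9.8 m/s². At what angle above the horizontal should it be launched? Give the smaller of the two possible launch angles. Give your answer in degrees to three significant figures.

32.2°

Trajectory: y = x tanθ − g x² (1 + tan²θ)/(2v₀²). With x = 213, y = 65.3, v₀ = 67.2, g = 9.80:
49.23 tan²θ − 213 tanθ + (114.5) = 0.
tanθ = [213 ± √(213² − 4 × 49.23 × (114.5))] / (2 × 49.23) = (213 ± 151.1) / 98.46, giving tanθ = 0.6292 or 3.698.
θ = 32.18° or 74.87°; the smaller is 32.18°.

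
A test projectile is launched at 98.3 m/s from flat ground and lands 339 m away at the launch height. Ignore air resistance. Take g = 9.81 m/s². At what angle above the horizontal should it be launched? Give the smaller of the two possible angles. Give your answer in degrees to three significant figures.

Level-ground range R = v₀² sin(2θ)/g ⇒ sin(2θ) = gR/v₀² = 9.81 × 339 / 98.3² = 0.3442.
2θ = 20.13° or 180° − 20.13° = 159.9°, so θ = 10.07° or 79.93°.
The smaller angle is 10.07°.

10.1°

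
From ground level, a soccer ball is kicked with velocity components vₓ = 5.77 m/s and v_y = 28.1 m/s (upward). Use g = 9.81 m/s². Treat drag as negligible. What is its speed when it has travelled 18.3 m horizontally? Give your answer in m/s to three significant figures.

At x = 18.3 m, t = x/vₓ = 18.3/5.770 = 3.172 s.
Vertical velocity there: v_y = v_y0 − g t = 28.10 − 9.81 × 3.172 = −3.013 m/s.
Speed: √(vₓ² + v_y²) = √(5.770² + 3.013²) = 6.509 m/s.

6.51 m/s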